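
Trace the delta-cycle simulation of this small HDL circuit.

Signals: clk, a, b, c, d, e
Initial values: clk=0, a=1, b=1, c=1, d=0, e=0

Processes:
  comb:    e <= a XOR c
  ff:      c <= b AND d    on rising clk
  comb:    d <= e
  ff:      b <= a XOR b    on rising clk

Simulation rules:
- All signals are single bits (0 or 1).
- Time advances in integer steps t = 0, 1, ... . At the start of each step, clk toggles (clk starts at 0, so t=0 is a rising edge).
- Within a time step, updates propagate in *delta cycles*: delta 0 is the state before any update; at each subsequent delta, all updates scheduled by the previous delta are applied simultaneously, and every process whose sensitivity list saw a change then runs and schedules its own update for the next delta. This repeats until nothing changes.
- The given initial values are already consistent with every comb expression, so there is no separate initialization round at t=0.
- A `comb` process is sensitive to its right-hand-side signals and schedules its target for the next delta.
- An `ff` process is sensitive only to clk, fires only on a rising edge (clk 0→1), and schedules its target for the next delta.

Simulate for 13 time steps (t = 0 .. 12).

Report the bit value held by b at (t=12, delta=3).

0

t=0 Δ0: e=0 a=1 b=1 d=0 clk=0 c=1
  Δ1: clk:0→1
  Δ2: b:1→0, c:1→0
  Δ3: e:0→1
  Δ4: d:0→1
  (4Δ to stable)
t=1 Δ0: e=1 a=1 b=0 d=1 clk=1 c=0
  Δ1: clk:1→0
  (1Δ to stable)
t=2 Δ0: e=1 a=1 b=0 d=1 clk=0 c=0
  Δ1: clk:0→1
  Δ2: b:0→1
  (2Δ to stable)
t=3 Δ0: e=1 a=1 b=1 d=1 clk=1 c=0
  Δ1: clk:1→0
  (1Δ to stable)
t=4 Δ0: e=1 a=1 b=1 d=1 clk=0 c=0
  Δ1: clk:0→1
  Δ2: b:1→0, c:0→1
  Δ3: e:1→0
  Δ4: d:1→0
  (4Δ to stable)
t=5 Δ0: e=0 a=1 b=0 d=0 clk=1 c=1
  Δ1: clk:1→0
  (1Δ to stable)
t=6 Δ0: e=0 a=1 b=0 d=0 clk=0 c=1
  Δ1: clk:0→1
  Δ2: b:0→1, c:1→0
  Δ3: e:0→1
  Δ4: d:0→1
  (4Δ to stable)
t=7 Δ0: e=1 a=1 b=1 d=1 clk=1 c=0
  Δ1: clk:1→0
  (1Δ to stable)
t=8 Δ0: e=1 a=1 b=1 d=1 clk=0 c=0
  Δ1: clk:0→1
  Δ2: b:1→0, c:0→1
  Δ3: e:1→0
  Δ4: d:1→0
  (4Δ to stable)
t=9 Δ0: e=0 a=1 b=0 d=0 clk=1 c=1
  Δ1: clk:1→0
  (1Δ to stable)
t=10 Δ0: e=0 a=1 b=0 d=0 clk=0 c=1
  Δ1: clk:0→1
  Δ2: b:0→1, c:1→0
  Δ3: e:0→1
  Δ4: d:0→1
  (4Δ to stable)
t=11 Δ0: e=1 a=1 b=1 d=1 clk=1 c=0
  Δ1: clk:1→0
  (1Δ to stable)
t=12 Δ0: e=1 a=1 b=1 d=1 clk=0 c=0
  Δ1: clk:0→1
  Δ2: b:1→0, c:0→1
  Δ3: e:1→0
  Δ4: d:1→0
  (4Δ to stable)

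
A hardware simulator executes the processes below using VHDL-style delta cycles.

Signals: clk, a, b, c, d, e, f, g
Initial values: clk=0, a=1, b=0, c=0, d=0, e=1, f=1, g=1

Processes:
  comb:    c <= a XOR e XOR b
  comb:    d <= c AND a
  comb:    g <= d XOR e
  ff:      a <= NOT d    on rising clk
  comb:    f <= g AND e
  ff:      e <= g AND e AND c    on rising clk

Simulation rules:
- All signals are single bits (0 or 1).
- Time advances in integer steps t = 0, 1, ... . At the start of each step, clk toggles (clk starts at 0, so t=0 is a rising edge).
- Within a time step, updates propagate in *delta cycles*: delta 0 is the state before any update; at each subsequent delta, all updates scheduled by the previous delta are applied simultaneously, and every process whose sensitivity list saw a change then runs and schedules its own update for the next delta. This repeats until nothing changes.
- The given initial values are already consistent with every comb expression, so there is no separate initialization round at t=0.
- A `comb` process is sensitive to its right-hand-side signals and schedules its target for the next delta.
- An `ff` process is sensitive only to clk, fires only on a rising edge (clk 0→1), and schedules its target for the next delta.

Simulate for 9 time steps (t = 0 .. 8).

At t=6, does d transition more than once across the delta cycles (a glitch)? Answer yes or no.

no

t0.Δ0 e=1 a=1 g=1 d=0 clk=0 c=0 f=1 b=0
t0.Δ1 e=1 a=1 g=1 d=0 clk=1 c=0 f=1 b=0
t0.Δ2 e=0 a=1 g=1 d=0 clk=1 c=0 f=1 b=0
t0.Δ3 e=0 a=1 g=0 d=0 clk=1 c=1 f=0 b=0
t0.Δ4 e=0 a=1 g=0 d=1 clk=1 c=1 f=0 b=0
t0.Δ5 e=0 a=1 g=1 d=1 clk=1 c=1 f=0 b=0
t1.Δ0 e=0 a=1 g=1 d=1 clk=1 c=1 f=0 b=0
t1.Δ1 e=0 a=1 g=1 d=1 clk=0 c=1 f=0 b=0
t2.Δ0 e=0 a=1 g=1 d=1 clk=0 c=1 f=0 b=0
t2.Δ1 e=0 a=1 g=1 d=1 clk=1 c=1 f=0 b=0
t2.Δ2 e=0 a=0 g=1 d=1 clk=1 c=1 f=0 b=0
t2.Δ3 e=0 a=0 g=1 d=0 clk=1 c=0 f=0 b=0
t2.Δ4 e=0 a=0 g=0 d=0 clk=1 c=0 f=0 b=0
t3.Δ0 e=0 a=0 g=0 d=0 clk=1 c=0 f=0 b=0
t3.Δ1 e=0 a=0 g=0 d=0 clk=0 c=0 f=0 b=0
t4.Δ0 e=0 a=0 g=0 d=0 clk=0 c=0 f=0 b=0
t4.Δ1 e=0 a=0 g=0 d=0 clk=1 c=0 f=0 b=0
t4.Δ2 e=0 a=1 g=0 d=0 clk=1 c=0 f=0 b=0
t4.Δ3 e=0 a=1 g=0 d=0 clk=1 c=1 f=0 b=0
t4.Δ4 e=0 a=1 g=0 d=1 clk=1 c=1 f=0 b=0
t4.Δ5 e=0 a=1 g=1 d=1 clk=1 c=1 f=0 b=0
t5.Δ0 e=0 a=1 g=1 d=1 clk=1 c=1 f=0 b=0
t5.Δ1 e=0 a=1 g=1 d=1 clk=0 c=1 f=0 b=0
t6.Δ0 e=0 a=1 g=1 d=1 clk=0 c=1 f=0 b=0
t6.Δ1 e=0 a=1 g=1 d=1 clk=1 c=1 f=0 b=0
t6.Δ2 e=0 a=0 g=1 d=1 clk=1 c=1 f=0 b=0
t6.Δ3 e=0 a=0 g=1 d=0 clk=1 c=0 f=0 b=0
t6.Δ4 e=0 a=0 g=0 d=0 clk=1 c=0 f=0 b=0
t7.Δ0 e=0 a=0 g=0 d=0 clk=1 c=0 f=0 b=0
t7.Δ1 e=0 a=0 g=0 d=0 clk=0 c=0 f=0 b=0
t8.Δ0 e=0 a=0 g=0 d=0 clk=0 c=0 f=0 b=0
t8.Δ1 e=0 a=0 g=0 d=0 clk=1 c=0 f=0 b=0
t8.Δ2 e=0 a=1 g=0 d=0 clk=1 c=0 f=0 b=0
t8.Δ3 e=0 a=1 g=0 d=0 clk=1 c=1 f=0 b=0
t8.Δ4 e=0 a=1 g=0 d=1 clk=1 c=1 f=0 b=0
t8.Δ5 e=0 a=1 g=1 d=1 clk=1 c=1 f=0 b=0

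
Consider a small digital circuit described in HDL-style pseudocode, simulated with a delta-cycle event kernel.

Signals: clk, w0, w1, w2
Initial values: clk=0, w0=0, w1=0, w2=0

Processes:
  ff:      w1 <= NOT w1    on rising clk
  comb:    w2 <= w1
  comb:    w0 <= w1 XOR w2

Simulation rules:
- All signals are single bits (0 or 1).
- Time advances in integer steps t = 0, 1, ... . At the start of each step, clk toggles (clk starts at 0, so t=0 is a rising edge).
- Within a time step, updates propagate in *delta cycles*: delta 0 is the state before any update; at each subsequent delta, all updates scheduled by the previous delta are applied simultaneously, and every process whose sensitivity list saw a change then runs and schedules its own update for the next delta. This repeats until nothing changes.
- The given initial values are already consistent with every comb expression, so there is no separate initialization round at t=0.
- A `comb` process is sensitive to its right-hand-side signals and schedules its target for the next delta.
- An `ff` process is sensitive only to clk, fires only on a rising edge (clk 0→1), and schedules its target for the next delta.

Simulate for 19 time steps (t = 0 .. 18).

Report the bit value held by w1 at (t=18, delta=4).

0

[bits: w1,w2,clk,w0]
t=0: Δ0=0000 Δ1=0010 Δ2=1010 Δ3=1111 Δ4=1110 | 4Δ
t=1: Δ0=1110 Δ1=1100 | 1Δ
t=2: Δ0=1100 Δ1=1110 Δ2=0110 Δ3=0011 Δ4=0010 | 4Δ
t=3: Δ0=0010 Δ1=0000 | 1Δ
t=4: Δ0=0000 Δ1=0010 Δ2=1010 Δ3=1111 Δ4=1110 | 4Δ
t=5: Δ0=1110 Δ1=1100 | 1Δ
t=6: Δ0=1100 Δ1=1110 Δ2=0110 Δ3=0011 Δ4=0010 | 4Δ
t=7: Δ0=0010 Δ1=0000 | 1Δ
t=8: Δ0=0000 Δ1=0010 Δ2=1010 Δ3=1111 Δ4=1110 | 4Δ
t=9: Δ0=1110 Δ1=1100 | 1Δ
t=10: Δ0=1100 Δ1=1110 Δ2=0110 Δ3=0011 Δ4=0010 | 4Δ
t=11: Δ0=0010 Δ1=0000 | 1Δ
t=12: Δ0=0000 Δ1=0010 Δ2=1010 Δ3=1111 Δ4=1110 | 4Δ
t=13: Δ0=1110 Δ1=1100 | 1Δ
t=14: Δ0=1100 Δ1=1110 Δ2=0110 Δ3=0011 Δ4=0010 | 4Δ
t=15: Δ0=0010 Δ1=0000 | 1Δ
t=16: Δ0=0000 Δ1=0010 Δ2=1010 Δ3=1111 Δ4=1110 | 4Δ
t=17: Δ0=1110 Δ1=1100 | 1Δ
t=18: Δ0=1100 Δ1=1110 Δ2=0110 Δ3=0011 Δ4=0010 | 4Δ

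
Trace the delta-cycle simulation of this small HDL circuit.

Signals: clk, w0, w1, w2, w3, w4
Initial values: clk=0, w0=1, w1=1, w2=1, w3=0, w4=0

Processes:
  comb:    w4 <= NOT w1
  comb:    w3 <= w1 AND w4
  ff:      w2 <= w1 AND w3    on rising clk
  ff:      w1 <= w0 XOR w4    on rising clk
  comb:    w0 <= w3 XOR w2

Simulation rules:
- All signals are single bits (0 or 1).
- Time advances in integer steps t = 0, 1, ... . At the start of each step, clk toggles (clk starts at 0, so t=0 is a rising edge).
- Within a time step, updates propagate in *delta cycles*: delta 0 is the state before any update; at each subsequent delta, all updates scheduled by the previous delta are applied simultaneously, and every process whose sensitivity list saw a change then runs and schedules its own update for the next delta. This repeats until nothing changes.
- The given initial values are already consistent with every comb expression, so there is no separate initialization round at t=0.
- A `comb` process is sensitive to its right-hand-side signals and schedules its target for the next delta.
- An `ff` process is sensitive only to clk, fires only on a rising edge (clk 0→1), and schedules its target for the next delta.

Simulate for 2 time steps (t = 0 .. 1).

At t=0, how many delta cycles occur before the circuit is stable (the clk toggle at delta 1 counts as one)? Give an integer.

[bits: w2,w4,clk,w1,w3,w0]
t=0: Δ0=100101 Δ1=101101 Δ2=001101 Δ3=001100 | 3Δ
t=1: Δ0=001100 Δ1=000100 | 1Δ

3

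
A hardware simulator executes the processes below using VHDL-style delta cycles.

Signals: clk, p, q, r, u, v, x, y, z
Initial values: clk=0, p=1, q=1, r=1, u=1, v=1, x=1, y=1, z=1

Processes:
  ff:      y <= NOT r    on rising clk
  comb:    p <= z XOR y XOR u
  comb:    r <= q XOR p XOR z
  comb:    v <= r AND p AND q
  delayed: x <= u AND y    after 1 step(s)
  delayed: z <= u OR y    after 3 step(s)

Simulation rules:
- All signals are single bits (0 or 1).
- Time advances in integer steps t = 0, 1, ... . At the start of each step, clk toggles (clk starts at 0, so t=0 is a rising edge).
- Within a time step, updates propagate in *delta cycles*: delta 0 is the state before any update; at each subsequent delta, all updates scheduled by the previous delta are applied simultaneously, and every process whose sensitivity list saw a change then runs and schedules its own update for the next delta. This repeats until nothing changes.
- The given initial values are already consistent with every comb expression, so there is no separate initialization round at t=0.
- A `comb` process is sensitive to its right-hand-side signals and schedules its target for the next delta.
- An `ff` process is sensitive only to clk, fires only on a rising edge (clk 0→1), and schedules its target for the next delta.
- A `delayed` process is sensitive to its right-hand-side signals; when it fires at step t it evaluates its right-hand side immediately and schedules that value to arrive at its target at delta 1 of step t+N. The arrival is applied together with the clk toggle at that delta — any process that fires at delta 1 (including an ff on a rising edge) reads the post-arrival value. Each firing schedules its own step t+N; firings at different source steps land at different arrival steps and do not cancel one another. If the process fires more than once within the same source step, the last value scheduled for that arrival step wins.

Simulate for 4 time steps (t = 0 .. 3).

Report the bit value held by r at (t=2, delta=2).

[bits: clk,z,p,q,r,x,u,y,v]
t=0: Δ0=011111111 Δ1=111111111 Δ2=111111101 Δ3=110111101 Δ4=110101100 | 4Δ
t=1: Δ0=110101100 Δ1=010100100 | 1Δ
t=2: Δ0=010100100 Δ1=110100100 Δ2=110100110 Δ3=111100110 Δ4=111110110 Δ5=111110111 | 5Δ
t=3: Δ0=111110111 Δ1=011111111 | 1Δ

0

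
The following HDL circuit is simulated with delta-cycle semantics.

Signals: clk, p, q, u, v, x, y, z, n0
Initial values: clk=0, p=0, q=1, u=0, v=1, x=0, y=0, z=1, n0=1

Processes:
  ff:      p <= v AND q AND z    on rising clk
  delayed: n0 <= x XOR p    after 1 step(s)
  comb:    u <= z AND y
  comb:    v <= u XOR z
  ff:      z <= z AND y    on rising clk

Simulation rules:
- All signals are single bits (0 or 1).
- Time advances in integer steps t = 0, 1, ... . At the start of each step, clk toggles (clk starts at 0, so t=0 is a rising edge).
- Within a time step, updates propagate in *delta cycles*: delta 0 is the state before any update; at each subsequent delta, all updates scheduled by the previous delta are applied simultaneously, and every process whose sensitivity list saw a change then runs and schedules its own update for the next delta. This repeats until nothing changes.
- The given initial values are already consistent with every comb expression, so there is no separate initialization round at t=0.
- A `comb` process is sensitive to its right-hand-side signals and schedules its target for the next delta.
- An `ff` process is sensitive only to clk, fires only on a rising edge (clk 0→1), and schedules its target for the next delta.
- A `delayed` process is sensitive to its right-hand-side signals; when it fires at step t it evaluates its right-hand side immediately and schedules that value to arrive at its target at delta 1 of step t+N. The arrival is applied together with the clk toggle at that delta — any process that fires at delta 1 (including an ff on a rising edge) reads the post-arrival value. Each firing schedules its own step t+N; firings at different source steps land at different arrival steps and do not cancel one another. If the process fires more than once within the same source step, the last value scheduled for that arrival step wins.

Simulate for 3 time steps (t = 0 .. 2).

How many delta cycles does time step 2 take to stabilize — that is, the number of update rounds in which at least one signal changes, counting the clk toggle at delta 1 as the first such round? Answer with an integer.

[bits: y,x,n0,v,u,p,z,q,clk]
t=0: Δ0=001100110 Δ1=001100111 Δ2=001101011 Δ3=001001011 | 3Δ
t=1: Δ0=001001011 Δ1=001001010 | 1Δ
t=2: Δ0=001001010 Δ1=001001011 Δ2=001000011 | 2Δ

2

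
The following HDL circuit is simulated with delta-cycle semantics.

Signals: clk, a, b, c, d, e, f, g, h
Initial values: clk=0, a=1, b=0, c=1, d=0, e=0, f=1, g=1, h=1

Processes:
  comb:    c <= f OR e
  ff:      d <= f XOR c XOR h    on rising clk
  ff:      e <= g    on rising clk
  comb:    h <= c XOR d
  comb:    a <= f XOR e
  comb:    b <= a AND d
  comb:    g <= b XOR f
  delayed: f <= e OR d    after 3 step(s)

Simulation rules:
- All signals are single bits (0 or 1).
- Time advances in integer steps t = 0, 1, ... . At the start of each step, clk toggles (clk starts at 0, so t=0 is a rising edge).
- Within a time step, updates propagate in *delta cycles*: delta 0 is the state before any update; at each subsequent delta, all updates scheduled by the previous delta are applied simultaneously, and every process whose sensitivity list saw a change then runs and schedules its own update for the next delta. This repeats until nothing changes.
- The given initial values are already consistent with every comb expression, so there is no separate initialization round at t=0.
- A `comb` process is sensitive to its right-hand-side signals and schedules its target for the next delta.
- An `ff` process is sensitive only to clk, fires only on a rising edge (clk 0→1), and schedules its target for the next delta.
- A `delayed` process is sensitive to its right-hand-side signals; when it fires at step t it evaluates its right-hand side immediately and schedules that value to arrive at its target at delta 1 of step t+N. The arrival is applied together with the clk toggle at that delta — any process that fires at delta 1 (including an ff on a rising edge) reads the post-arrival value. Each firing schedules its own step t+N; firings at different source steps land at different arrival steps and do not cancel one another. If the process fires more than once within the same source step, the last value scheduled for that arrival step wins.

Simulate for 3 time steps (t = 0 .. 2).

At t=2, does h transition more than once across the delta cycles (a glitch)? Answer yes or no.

no

t0.Δ0 g=1 b=0 a=1 f=1 c=1 e=0 clk=0 h=1 d=0
t0.Δ1 g=1 b=0 a=1 f=1 c=1 e=0 clk=1 h=1 d=0
t0.Δ2 g=1 b=0 a=1 f=1 c=1 e=1 clk=1 h=1 d=1
t0.Δ3 g=1 b=1 a=0 f=1 c=1 e=1 clk=1 h=0 d=1
t0.Δ4 g=0 b=0 a=0 f=1 c=1 e=1 clk=1 h=0 d=1
t0.Δ5 g=1 b=0 a=0 f=1 c=1 e=1 clk=1 h=0 d=1
t1.Δ0 g=1 b=0 a=0 f=1 c=1 e=1 clk=1 h=0 d=1
t1.Δ1 g=1 b=0 a=0 f=1 c=1 e=1 clk=0 h=0 d=1
t2.Δ0 g=1 b=0 a=0 f=1 c=1 e=1 clk=0 h=0 d=1
t2.Δ1 g=1 b=0 a=0 f=1 c=1 e=1 clk=1 h=0 d=1
t2.Δ2 g=1 b=0 a=0 f=1 c=1 e=1 clk=1 h=0 d=0
t2.Δ3 g=1 b=0 a=0 f=1 c=1 e=1 clk=1 h=1 d=0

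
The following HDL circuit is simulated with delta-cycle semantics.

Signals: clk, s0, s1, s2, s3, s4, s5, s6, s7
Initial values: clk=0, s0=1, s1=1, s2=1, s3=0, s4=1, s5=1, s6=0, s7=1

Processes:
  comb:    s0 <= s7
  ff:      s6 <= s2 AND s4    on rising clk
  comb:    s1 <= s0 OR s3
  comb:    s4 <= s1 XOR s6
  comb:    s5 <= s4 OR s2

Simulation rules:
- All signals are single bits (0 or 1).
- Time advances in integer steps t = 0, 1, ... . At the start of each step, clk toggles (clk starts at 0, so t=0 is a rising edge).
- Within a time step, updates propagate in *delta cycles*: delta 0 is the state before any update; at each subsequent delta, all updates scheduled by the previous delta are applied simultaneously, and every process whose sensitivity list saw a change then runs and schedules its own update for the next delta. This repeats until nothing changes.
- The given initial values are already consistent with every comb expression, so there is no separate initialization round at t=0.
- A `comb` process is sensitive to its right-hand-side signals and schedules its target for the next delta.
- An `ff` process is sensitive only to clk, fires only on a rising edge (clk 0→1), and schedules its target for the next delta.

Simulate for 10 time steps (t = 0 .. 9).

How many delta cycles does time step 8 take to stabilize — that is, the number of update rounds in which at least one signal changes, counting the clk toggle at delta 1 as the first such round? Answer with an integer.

3

[bits: s0,s3,s7,s1,s4,s6,s2,clk,s5]
t=0: Δ0=101110101 Δ1=101110111 Δ2=101111111 Δ3=101101111 | 3Δ
t=1: Δ0=101101111 Δ1=101101101 | 1Δ
t=2: Δ0=101101101 Δ1=101101111 Δ2=101100111 Δ3=101110111 | 3Δ
t=3: Δ0=101110111 Δ1=101110101 | 1Δ
t=4: Δ0=101110101 Δ1=101110111 Δ2=101111111 Δ3=101101111 | 3Δ
t=5: Δ0=101101111 Δ1=101101101 | 1Δ
t=6: Δ0=101101101 Δ1=101101111 Δ2=101100111 Δ3=101110111 | 3Δ
t=7: Δ0=101110111 Δ1=101110101 | 1Δ
t=8: Δ0=101110101 Δ1=101110111 Δ2=101111111 Δ3=101101111 | 3Δ
t=9: Δ0=101101111 Δ1=101101101 | 1Δ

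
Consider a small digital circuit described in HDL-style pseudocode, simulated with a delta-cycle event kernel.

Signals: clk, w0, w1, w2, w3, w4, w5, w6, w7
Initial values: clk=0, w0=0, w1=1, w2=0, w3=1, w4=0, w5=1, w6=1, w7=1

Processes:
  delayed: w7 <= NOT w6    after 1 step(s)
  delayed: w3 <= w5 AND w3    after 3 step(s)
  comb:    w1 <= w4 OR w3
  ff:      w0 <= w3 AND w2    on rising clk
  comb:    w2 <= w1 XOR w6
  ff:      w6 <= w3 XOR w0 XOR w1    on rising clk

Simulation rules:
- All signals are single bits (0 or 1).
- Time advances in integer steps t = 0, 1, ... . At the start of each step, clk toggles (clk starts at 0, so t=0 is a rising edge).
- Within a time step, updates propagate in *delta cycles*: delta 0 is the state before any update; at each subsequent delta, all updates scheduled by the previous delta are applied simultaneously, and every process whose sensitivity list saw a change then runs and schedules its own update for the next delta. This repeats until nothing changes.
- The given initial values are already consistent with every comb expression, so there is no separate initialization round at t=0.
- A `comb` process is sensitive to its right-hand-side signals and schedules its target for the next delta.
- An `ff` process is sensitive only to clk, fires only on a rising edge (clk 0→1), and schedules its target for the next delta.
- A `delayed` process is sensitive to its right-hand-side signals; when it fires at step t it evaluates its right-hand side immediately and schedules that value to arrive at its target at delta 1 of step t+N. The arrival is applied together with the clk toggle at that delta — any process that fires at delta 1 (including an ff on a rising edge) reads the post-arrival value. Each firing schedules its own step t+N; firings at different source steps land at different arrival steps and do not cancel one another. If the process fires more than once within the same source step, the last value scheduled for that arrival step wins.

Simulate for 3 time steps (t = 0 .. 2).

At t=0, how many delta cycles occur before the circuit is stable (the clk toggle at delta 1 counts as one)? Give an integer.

t0.Δ0 w2=0 w4=0 w1=1 clk=0 w7=1 w6=1 w0=0 w3=1 w5=1
t0.Δ1 w2=0 w4=0 w1=1 clk=1 w7=1 w6=1 w0=0 w3=1 w5=1
t0.Δ2 w2=0 w4=0 w1=1 clk=1 w7=1 w6=0 w0=0 w3=1 w5=1
t0.Δ3 w2=1 w4=0 w1=1 clk=1 w7=1 w6=0 w0=0 w3=1 w5=1
t1.Δ0 w2=1 w4=0 w1=1 clk=1 w7=1 w6=0 w0=0 w3=1 w5=1
t1.Δ1 w2=1 w4=0 w1=1 clk=0 w7=1 w6=0 w0=0 w3=1 w5=1
t2.Δ0 w2=1 w4=0 w1=1 clk=0 w7=1 w6=0 w0=0 w3=1 w5=1
t2.Δ1 w2=1 w4=0 w1=1 clk=1 w7=1 w6=0 w0=0 w3=1 w5=1
t2.Δ2 w2=1 w4=0 w1=1 clk=1 w7=1 w6=0 w0=1 w3=1 w5=1

3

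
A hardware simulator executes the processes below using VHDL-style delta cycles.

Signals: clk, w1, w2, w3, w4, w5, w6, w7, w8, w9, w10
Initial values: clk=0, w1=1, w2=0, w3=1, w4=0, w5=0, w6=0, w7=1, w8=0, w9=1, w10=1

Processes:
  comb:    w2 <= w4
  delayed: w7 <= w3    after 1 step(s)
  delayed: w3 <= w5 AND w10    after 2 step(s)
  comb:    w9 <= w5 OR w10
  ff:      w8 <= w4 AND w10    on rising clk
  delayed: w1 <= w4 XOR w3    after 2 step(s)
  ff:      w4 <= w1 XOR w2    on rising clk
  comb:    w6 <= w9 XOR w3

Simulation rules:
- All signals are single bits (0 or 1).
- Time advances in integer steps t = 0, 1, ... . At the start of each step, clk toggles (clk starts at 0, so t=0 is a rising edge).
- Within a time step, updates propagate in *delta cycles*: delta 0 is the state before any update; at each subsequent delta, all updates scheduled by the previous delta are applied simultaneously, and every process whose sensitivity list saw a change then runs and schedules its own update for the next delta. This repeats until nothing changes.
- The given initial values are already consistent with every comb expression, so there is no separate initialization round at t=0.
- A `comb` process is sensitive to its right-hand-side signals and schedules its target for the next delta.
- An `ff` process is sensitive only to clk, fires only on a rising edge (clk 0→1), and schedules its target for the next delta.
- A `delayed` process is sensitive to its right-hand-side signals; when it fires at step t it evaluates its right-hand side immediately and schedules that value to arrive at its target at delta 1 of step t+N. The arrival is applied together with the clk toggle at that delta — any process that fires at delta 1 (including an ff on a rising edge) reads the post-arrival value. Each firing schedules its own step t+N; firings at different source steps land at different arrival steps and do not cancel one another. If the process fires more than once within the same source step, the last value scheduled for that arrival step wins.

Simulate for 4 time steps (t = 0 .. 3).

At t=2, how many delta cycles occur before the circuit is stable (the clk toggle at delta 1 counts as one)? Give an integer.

[bits: clk,w10,w3,w5,w9,w4,w6,w1,w8,w2,w7]
t=0: Δ0=01101001001 Δ1=11101001001 Δ2=11101101001 Δ3=11101101011 | 3Δ
t=1: Δ0=11101101011 Δ1=01101101011 | 1Δ
t=2: Δ0=01101101011 Δ1=11101100011 Δ2=11101100111 | 2Δ
t=3: Δ0=11101100111 Δ1=01101100111 | 1Δ

2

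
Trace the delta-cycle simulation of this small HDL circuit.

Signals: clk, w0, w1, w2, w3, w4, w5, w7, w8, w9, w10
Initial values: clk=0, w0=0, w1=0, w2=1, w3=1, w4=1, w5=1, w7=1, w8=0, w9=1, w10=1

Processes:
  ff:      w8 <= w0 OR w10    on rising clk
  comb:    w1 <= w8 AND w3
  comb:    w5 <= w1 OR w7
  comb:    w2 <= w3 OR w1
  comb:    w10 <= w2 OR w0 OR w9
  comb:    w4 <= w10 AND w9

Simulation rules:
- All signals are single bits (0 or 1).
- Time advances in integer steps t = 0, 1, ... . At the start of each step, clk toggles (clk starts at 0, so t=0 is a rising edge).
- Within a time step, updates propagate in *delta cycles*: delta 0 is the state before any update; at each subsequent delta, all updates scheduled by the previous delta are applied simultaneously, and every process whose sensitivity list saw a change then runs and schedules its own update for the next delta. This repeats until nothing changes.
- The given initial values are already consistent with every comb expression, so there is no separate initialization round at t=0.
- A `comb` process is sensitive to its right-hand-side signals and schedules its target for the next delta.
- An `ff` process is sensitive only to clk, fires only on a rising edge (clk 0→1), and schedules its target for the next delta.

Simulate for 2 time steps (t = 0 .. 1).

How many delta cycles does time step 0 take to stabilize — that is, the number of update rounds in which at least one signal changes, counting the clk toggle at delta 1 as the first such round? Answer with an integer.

t=0 Δ0: w2=1 w0=0 clk=0 w5=1 w9=1 w10=1 w8=0 w7=1 w3=1 w1=0 w4=1
  Δ1: clk:0→1
  Δ2: w8:0→1
  Δ3: w1:0→1
  (3Δ to stable)
t=1 Δ0: w2=1 w0=0 clk=1 w5=1 w9=1 w10=1 w8=1 w7=1 w3=1 w1=1 w4=1
  Δ1: clk:1→0
  (1Δ to stable)

3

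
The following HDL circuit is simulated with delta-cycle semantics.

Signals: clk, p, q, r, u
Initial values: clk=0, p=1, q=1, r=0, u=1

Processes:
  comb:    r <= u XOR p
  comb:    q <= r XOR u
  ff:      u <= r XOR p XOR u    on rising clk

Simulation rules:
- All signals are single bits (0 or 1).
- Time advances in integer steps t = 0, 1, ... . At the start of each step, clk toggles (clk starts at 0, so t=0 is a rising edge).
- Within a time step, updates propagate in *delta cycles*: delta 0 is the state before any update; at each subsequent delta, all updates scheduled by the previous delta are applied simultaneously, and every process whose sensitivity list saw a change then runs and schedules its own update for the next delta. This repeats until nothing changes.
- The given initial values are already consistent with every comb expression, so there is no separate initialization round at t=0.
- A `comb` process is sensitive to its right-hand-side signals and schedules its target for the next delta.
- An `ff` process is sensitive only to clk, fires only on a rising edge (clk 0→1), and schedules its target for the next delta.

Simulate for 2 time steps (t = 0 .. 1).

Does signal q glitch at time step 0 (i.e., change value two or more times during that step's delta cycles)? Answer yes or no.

t0.Δ0 u=1 clk=0 p=1 q=1 r=0
t0.Δ1 u=1 clk=1 p=1 q=1 r=0
t0.Δ2 u=0 clk=1 p=1 q=1 r=0
t0.Δ3 u=0 clk=1 p=1 q=0 r=1
t0.Δ4 u=0 clk=1 p=1 q=1 r=1
t1.Δ0 u=0 clk=1 p=1 q=1 r=1
t1.Δ1 u=0 clk=0 p=1 q=1 r=1

yes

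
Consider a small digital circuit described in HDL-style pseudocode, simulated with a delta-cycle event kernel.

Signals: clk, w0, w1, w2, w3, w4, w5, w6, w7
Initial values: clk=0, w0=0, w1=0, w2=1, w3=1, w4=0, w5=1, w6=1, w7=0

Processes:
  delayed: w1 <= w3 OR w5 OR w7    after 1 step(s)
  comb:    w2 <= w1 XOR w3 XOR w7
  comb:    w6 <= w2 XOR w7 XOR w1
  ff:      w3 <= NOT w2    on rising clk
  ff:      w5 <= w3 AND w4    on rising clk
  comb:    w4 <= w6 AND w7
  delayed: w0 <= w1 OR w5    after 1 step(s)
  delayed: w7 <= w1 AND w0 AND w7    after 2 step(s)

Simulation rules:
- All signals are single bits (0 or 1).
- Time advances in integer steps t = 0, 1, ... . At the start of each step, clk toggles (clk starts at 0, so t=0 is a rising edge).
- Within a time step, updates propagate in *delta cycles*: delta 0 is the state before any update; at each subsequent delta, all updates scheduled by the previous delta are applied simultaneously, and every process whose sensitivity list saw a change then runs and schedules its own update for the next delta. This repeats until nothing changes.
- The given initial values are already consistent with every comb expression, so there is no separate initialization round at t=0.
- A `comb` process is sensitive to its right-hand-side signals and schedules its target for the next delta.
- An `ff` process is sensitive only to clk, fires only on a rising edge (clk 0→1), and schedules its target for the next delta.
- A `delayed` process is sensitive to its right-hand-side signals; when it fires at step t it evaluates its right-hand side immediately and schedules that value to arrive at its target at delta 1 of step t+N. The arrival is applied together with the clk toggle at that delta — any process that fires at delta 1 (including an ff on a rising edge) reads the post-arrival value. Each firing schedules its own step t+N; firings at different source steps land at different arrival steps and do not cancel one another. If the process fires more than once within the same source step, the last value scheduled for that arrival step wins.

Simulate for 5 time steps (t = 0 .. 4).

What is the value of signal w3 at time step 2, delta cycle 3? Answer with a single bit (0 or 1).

1

[bits: w3,w5,w1,w7,clk,w4,w6,w2,w0]
t=0: Δ0=110000110 Δ1=110010110 Δ2=000010110 Δ3=000010100 Δ4=000010000 | 4Δ
t=1: Δ0=000010000 Δ1=000000000 | 1Δ
t=2: Δ0=000000000 Δ1=000010000 Δ2=100010000 Δ3=100010010 Δ4=100010110 | 4Δ
t=3: Δ0=100010110 Δ1=101000110 Δ2=101000000 Δ3=101000100 | 3Δ
t=4: Δ0=101000100 Δ1=101010101 | 1Δ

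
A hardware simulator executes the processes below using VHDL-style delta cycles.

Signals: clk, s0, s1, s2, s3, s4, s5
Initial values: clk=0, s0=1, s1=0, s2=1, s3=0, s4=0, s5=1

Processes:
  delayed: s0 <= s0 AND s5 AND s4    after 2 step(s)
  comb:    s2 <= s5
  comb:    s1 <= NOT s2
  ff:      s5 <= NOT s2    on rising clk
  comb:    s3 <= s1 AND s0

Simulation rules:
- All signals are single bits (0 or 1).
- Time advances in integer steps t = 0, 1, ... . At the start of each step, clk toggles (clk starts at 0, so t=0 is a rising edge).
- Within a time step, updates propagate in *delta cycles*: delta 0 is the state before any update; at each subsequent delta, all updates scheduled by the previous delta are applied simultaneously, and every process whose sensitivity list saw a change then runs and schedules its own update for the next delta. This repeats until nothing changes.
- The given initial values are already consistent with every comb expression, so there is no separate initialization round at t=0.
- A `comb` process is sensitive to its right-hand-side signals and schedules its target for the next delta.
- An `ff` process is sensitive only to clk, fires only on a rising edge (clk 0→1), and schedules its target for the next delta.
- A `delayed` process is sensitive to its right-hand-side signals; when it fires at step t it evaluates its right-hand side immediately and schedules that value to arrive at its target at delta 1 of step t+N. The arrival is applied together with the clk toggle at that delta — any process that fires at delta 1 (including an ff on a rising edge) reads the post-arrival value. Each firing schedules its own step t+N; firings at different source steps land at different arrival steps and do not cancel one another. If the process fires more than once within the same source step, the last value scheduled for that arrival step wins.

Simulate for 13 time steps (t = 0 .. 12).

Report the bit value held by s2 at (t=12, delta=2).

t=0 Δ0: s4=0 s5=1 clk=0 s2=1 s0=1 s1=0 s3=0
  Δ1: clk:0→1
  Δ2: s5:1→0
  Δ3: s2:1→0
  Δ4: s1:0→1
  Δ5: s3:0→1
  (5Δ to stable)
t=1 Δ0: s4=0 s5=0 clk=1 s2=0 s0=1 s1=1 s3=1
  Δ1: clk:1→0
  (1Δ to stable)
t=2 Δ0: s4=0 s5=0 clk=0 s2=0 s0=1 s1=1 s3=1
  Δ1: clk:0→1, s0:1→0
  Δ2: s5:0→1, s3:1→0
  Δ3: s2:0→1
  Δ4: s1:1→0
  (4Δ to stable)
t=3 Δ0: s4=0 s5=1 clk=1 s2=1 s0=0 s1=0 s3=0
  Δ1: clk:1→0
  (1Δ to stable)
t=4 Δ0: s4=0 s5=1 clk=0 s2=1 s0=0 s1=0 s3=0
  Δ1: clk:0→1
  Δ2: s5:1→0
  Δ3: s2:1→0
  Δ4: s1:0→1
  (4Δ to stable)
t=5 Δ0: s4=0 s5=0 clk=1 s2=0 s0=0 s1=1 s3=0
  Δ1: clk:1→0
  (1Δ to stable)
t=6 Δ0: s4=0 s5=0 clk=0 s2=0 s0=0 s1=1 s3=0
  Δ1: clk:0→1
  Δ2: s5:0→1
  Δ3: s2:0→1
  Δ4: s1:1→0
  (4Δ to stable)
t=7 Δ0: s4=0 s5=1 clk=1 s2=1 s0=0 s1=0 s3=0
  Δ1: clk:1→0
  (1Δ to stable)
t=8 Δ0: s4=0 s5=1 clk=0 s2=1 s0=0 s1=0 s3=0
  Δ1: clk:0→1
  Δ2: s5:1→0
  Δ3: s2:1→0
  Δ4: s1:0→1
  (4Δ to stable)
t=9 Δ0: s4=0 s5=0 clk=1 s2=0 s0=0 s1=1 s3=0
  Δ1: clk:1→0
  (1Δ to stable)
t=10 Δ0: s4=0 s5=0 clk=0 s2=0 s0=0 s1=1 s3=0
  Δ1: clk:0→1
  Δ2: s5:0→1
  Δ3: s2:0→1
  Δ4: s1:1→0
  (4Δ to stable)
t=11 Δ0: s4=0 s5=1 clk=1 s2=1 s0=0 s1=0 s3=0
  Δ1: clk:1→0
  (1Δ to stable)
t=12 Δ0: s4=0 s5=1 clk=0 s2=1 s0=0 s1=0 s3=0
  Δ1: clk:0→1
  Δ2: s5:1→0
  Δ3: s2:1→0
  Δ4: s1:0→1
  (4Δ to stable)

1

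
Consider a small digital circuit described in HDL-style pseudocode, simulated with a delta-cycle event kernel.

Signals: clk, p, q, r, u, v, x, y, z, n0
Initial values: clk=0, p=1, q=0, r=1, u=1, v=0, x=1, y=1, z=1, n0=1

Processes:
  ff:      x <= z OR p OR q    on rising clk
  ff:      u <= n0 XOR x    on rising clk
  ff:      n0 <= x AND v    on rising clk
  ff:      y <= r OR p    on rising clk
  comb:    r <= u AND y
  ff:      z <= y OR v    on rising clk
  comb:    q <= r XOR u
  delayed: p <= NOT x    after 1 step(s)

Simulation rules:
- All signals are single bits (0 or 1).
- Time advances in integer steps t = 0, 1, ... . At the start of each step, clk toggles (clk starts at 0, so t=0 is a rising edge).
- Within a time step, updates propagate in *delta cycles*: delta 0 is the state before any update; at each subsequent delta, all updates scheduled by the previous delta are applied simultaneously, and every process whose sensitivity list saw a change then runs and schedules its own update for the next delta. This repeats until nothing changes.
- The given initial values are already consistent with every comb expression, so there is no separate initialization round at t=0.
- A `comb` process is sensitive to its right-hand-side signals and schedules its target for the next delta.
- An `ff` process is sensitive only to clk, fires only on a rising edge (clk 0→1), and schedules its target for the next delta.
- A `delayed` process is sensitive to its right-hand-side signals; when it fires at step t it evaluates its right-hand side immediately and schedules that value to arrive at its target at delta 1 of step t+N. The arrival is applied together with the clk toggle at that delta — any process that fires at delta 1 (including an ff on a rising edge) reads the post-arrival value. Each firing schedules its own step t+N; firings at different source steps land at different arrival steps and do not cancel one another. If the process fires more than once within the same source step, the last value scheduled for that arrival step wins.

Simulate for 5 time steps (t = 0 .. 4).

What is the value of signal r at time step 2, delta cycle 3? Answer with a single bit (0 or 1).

t0.Δ0 z=1 n0=1 clk=0 r=1 x=1 p=1 y=1 q=0 v=0 u=1
t0.Δ1 z=1 n0=1 clk=1 r=1 x=1 p=1 y=1 q=0 v=0 u=1
t0.Δ2 z=1 n0=0 clk=1 r=1 x=1 p=1 y=1 q=0 v=0 u=0
t0.Δ3 z=1 n0=0 clk=1 r=0 x=1 p=1 y=1 q=1 v=0 u=0
t0.Δ4 z=1 n0=0 clk=1 r=0 x=1 p=1 y=1 q=0 v=0 u=0
t1.Δ0 z=1 n0=0 clk=1 r=0 x=1 p=1 y=1 q=0 v=0 u=0
t1.Δ1 z=1 n0=0 clk=0 r=0 x=1 p=1 y=1 q=0 v=0 u=0
t2.Δ0 z=1 n0=0 clk=0 r=0 x=1 p=1 y=1 q=0 v=0 u=0
t2.Δ1 z=1 n0=0 clk=1 r=0 x=1 p=1 y=1 q=0 v=0 u=0
t2.Δ2 z=1 n0=0 clk=1 r=0 x=1 p=1 y=1 q=0 v=0 u=1
t2.Δ3 z=1 n0=0 clk=1 r=1 x=1 p=1 y=1 q=1 v=0 u=1
t2.Δ4 z=1 n0=0 clk=1 r=1 x=1 p=1 y=1 q=0 v=0 u=1
t3.Δ0 z=1 n0=0 clk=1 r=1 x=1 p=1 y=1 q=0 v=0 u=1
t3.Δ1 z=1 n0=0 clk=0 r=1 x=1 p=1 y=1 q=0 v=0 u=1
t4.Δ0 z=1 n0=0 clk=0 r=1 x=1 p=1 y=1 q=0 v=0 u=1
t4.Δ1 z=1 n0=0 clk=1 r=1 x=1 p=1 y=1 q=0 v=0 u=1

1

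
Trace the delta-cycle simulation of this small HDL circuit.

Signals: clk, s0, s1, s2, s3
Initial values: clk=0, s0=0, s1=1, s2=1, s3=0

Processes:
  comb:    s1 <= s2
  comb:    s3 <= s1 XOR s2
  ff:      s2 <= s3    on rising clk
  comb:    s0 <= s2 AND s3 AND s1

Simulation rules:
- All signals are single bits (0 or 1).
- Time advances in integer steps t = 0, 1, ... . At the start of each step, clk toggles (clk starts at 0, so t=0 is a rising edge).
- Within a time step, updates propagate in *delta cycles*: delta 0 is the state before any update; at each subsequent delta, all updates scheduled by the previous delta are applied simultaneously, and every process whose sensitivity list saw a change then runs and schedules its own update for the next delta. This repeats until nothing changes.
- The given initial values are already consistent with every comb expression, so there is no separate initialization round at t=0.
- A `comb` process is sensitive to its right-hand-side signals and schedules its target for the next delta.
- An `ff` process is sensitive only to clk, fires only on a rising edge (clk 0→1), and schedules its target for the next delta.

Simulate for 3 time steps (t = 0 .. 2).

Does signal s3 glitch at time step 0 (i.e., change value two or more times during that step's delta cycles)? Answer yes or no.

t0.Δ0 clk=0 s2=1 s1=1 s0=0 s3=0
t0.Δ1 clk=1 s2=1 s1=1 s0=0 s3=0
t0.Δ2 clk=1 s2=0 s1=1 s0=0 s3=0
t0.Δ3 clk=1 s2=0 s1=0 s0=0 s3=1
t0.Δ4 clk=1 s2=0 s1=0 s0=0 s3=0
t1.Δ0 clk=1 s2=0 s1=0 s0=0 s3=0
t1.Δ1 clk=0 s2=0 s1=0 s0=0 s3=0
t2.Δ0 clk=0 s2=0 s1=0 s0=0 s3=0
t2.Δ1 clk=1 s2=0 s1=0 s0=0 s3=0

yes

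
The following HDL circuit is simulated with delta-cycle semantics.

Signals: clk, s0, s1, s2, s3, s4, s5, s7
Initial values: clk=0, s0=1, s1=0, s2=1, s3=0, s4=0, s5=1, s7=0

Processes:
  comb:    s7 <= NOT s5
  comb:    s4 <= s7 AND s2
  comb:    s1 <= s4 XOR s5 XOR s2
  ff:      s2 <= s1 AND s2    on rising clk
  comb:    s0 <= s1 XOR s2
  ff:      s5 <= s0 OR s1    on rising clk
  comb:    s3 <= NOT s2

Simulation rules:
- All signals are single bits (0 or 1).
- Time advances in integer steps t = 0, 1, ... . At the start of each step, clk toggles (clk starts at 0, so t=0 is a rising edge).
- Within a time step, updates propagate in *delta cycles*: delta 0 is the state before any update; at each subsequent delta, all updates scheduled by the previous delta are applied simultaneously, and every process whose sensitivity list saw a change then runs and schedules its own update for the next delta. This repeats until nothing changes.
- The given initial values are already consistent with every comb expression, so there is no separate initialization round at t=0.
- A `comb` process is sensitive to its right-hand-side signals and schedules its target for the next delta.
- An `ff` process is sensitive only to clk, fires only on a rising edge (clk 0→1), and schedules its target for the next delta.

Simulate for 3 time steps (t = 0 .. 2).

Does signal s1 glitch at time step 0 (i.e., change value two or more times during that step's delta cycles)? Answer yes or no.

no

t0.Δ0 s4=0 s1=0 s7=0 s5=1 s2=1 s3=0 s0=1 clk=0
t0.Δ1 s4=0 s1=0 s7=0 s5=1 s2=1 s3=0 s0=1 clk=1
t0.Δ2 s4=0 s1=0 s7=0 s5=1 s2=0 s3=0 s0=1 clk=1
t0.Δ3 s4=0 s1=1 s7=0 s5=1 s2=0 s3=1 s0=0 clk=1
t0.Δ4 s4=0 s1=1 s7=0 s5=1 s2=0 s3=1 s0=1 clk=1
t1.Δ0 s4=0 s1=1 s7=0 s5=1 s2=0 s3=1 s0=1 clk=1
t1.Δ1 s4=0 s1=1 s7=0 s5=1 s2=0 s3=1 s0=1 clk=0
t2.Δ0 s4=0 s1=1 s7=0 s5=1 s2=0 s3=1 s0=1 clk=0
t2.Δ1 s4=0 s1=1 s7=0 s5=1 s2=0 s3=1 s0=1 clk=1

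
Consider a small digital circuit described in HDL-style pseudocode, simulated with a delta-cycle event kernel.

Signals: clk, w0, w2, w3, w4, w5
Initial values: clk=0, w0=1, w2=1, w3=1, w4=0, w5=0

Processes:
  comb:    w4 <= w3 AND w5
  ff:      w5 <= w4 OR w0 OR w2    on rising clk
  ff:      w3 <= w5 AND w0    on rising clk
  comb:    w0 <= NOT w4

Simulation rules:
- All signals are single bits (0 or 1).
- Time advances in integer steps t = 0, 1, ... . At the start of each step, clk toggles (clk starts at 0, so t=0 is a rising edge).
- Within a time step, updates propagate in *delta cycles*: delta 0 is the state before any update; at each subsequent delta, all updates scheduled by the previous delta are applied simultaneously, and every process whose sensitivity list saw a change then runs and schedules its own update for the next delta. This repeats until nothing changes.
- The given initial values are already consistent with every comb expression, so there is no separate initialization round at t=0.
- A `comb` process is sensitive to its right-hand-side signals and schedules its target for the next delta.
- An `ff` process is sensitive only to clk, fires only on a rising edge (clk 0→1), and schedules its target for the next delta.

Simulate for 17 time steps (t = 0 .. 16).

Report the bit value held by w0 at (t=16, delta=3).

0

t=0 Δ0: w0=1 clk=0 w3=1 w2=1 w5=0 w4=0
  Δ1: clk:0→1
  Δ2: w3:1→0, w5:0→1
  (2Δ to stable)
t=1 Δ0: w0=1 clk=1 w3=0 w2=1 w5=1 w4=0
  Δ1: clk:1→0
  (1Δ to stable)
t=2 Δ0: w0=1 clk=0 w3=0 w2=1 w5=1 w4=0
  Δ1: clk:0→1
  Δ2: w3:0→1
  Δ3: w4:0→1
  Δ4: w0:1→0
  (4Δ to stable)
t=3 Δ0: w0=0 clk=1 w3=1 w2=1 w5=1 w4=1
  Δ1: clk:1→0
  (1Δ to stable)
t=4 Δ0: w0=0 clk=0 w3=1 w2=1 w5=1 w4=1
  Δ1: clk:0→1
  Δ2: w3:1→0
  Δ3: w4:1→0
  Δ4: w0:0→1
  (4Δ to stable)
t=5 Δ0: w0=1 clk=1 w3=0 w2=1 w5=1 w4=0
  Δ1: clk:1→0
  (1Δ to stable)
t=6 Δ0: w0=1 clk=0 w3=0 w2=1 w5=1 w4=0
  Δ1: clk:0→1
  Δ2: w3:0→1
  Δ3: w4:0→1
  Δ4: w0:1→0
  (4Δ to stable)
t=7 Δ0: w0=0 clk=1 w3=1 w2=1 w5=1 w4=1
  Δ1: clk:1→0
  (1Δ to stable)
t=8 Δ0: w0=0 clk=0 w3=1 w2=1 w5=1 w4=1
  Δ1: clk:0→1
  Δ2: w3:1→0
  Δ3: w4:1→0
  Δ4: w0:0→1
  (4Δ to stable)
t=9 Δ0: w0=1 clk=1 w3=0 w2=1 w5=1 w4=0
  Δ1: clk:1→0
  (1Δ to stable)
t=10 Δ0: w0=1 clk=0 w3=0 w2=1 w5=1 w4=0
  Δ1: clk:0→1
  Δ2: w3:0→1
  Δ3: w4:0→1
  Δ4: w0:1→0
  (4Δ to stable)
t=11 Δ0: w0=0 clk=1 w3=1 w2=1 w5=1 w4=1
  Δ1: clk:1→0
  (1Δ to stable)
t=12 Δ0: w0=0 clk=0 w3=1 w2=1 w5=1 w4=1
  Δ1: clk:0→1
  Δ2: w3:1→0
  Δ3: w4:1→0
  Δ4: w0:0→1
  (4Δ to stable)
t=13 Δ0: w0=1 clk=1 w3=0 w2=1 w5=1 w4=0
  Δ1: clk:1→0
  (1Δ to stable)
t=14 Δ0: w0=1 clk=0 w3=0 w2=1 w5=1 w4=0
  Δ1: clk:0→1
  Δ2: w3:0→1
  Δ3: w4:0→1
  Δ4: w0:1→0
  (4Δ to stable)
t=15 Δ0: w0=0 clk=1 w3=1 w2=1 w5=1 w4=1
  Δ1: clk:1→0
  (1Δ to stable)
t=16 Δ0: w0=0 clk=0 w3=1 w2=1 w5=1 w4=1
  Δ1: clk:0→1
  Δ2: w3:1→0
  Δ3: w4:1→0
  Δ4: w0:0→1
  (4Δ to stable)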